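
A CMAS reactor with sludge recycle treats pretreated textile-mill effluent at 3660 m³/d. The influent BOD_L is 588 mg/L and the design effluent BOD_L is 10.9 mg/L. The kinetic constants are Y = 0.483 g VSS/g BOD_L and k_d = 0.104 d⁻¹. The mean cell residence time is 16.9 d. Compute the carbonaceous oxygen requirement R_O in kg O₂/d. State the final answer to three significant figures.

Observed yield with endogenous decay: Y_obs = Y / (1 + k_d·θ_c) = 0.483 / (1 + 0.104 × 16.9) = 0.483 / 2.758 = 0.1752 g VSS/g BOD_L.
Mass of BOD_L removed per day: Q(S₀ − S) = 3660 × 577.1 g/m³ = 2112 kg/d.
Net sludge production P_X = 0.1752 × 2112 = 370.0 kg VSS/d.
R_O = Q·ΔS − 1.42 P_X = 2112 − 525.3 = 1587 kg O₂/d.

R_O ≈ 1590 kg O₂/d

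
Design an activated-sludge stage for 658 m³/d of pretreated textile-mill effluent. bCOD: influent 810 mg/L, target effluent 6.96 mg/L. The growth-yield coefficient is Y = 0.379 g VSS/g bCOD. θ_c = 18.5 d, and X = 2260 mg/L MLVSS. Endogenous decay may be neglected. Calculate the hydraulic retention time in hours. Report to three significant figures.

τ ≈ 59.8 h

V·X = Y·Q·ΔS·θ_c gives V = 0.379 × 658 × (810 − 6.96) × 18.5 / 2260 = 1639 m³.
HRT = V/Q = 1639 m³ / 658 m³·d⁻¹ = 2.491 d × 24 = 59.79 h.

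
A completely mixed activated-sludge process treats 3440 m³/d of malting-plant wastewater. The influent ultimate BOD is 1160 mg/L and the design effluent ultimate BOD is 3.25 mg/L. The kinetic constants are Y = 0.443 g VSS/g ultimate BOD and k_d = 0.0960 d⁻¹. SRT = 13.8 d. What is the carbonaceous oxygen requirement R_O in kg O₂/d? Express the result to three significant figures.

Y_obs = Y / (1 + k_d θ_c) = 0.443 / (1 + 0.0960 × 13.8) = 0.443 / 2.325 = 0.1906.
Q·(S₀ − S) = 3440 × (1160 − 3.25) × 10⁻³ = 3979 kg/d removed.
Biomass synthesised: P_X = Y_obs × 3979 = 758.3 kg VSS/d.
R_O = Q·ΔS − 1.42 P_X = 3979 − 1077 = 2902 kg O₂/d.

R_O ≈ 2900 kg O₂/d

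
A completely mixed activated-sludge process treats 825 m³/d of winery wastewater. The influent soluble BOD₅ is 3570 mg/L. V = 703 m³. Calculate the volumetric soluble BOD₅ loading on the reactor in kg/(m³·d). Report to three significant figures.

Volumetric loading L_v = Q·S₀ / V = 825 × 3570 g/m³ / 703.0 m³ = 4190 g/(m³·d) = 4.190 kg soluble BOD₅/(m³·d).

L_v ≈ 4.19 kg soluble BOD₅/(m³·d)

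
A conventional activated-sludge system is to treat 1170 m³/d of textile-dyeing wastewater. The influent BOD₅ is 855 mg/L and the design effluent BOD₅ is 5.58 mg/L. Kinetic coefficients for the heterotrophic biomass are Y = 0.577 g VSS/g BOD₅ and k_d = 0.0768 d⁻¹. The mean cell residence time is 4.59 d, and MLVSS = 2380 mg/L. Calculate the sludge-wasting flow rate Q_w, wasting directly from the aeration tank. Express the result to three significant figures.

Steady-state biomass mass balance: V·X·(1 + k_d·θ_c) = Y·Q·(S₀ − S)·θ_c, so V = 0.577 × 1170 × (855 − 5.58) × 4.59 / [2380 × (1 + 0.0768 × 4.59)] = 2.63×10^6 / 3219 = 817.7 m³.
Wasting from the aeration tank: Q_w = V / θ_c = 817.7 / 4.59 = 178.1 m³/d.

Q_w ≈ 178 m³/d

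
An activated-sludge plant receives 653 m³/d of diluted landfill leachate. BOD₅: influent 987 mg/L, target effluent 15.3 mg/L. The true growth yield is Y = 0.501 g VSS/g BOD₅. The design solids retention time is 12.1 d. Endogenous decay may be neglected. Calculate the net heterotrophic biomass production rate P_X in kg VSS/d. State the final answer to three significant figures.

P_X ≈ 318 kg VSS/d

No decay correction is needed, so Y_obs = Y = 0.501.
ΔS = 987 − 15.3 = 971.7 mg/L, so the substrate removal rate is 653 × 971.7/1000 = 634.5 kg BOD₅/d.
Biomass produced: P_X = Y_obs·Q·ΔS = 0.5010 × 634.5 ≈ 317.9 kg VSS/d.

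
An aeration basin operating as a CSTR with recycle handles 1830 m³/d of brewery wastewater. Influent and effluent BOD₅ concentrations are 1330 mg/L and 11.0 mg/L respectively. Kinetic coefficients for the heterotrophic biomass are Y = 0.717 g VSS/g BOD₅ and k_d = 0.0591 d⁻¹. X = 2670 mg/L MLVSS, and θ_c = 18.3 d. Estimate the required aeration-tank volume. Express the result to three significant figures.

Rearranging the biomass balance for a CMAS with decay, V = Y·Q·ΔS·θ_c / [X·(1+k_d θ_c)] = 0.717 × 1830 × (1330 − 11.0) × 18.3 / [2670 × (1 + 0.0591 × 18.3)] = 3.17×10^7 / 5558 = 5699 m³.

V ≈ 5700 m³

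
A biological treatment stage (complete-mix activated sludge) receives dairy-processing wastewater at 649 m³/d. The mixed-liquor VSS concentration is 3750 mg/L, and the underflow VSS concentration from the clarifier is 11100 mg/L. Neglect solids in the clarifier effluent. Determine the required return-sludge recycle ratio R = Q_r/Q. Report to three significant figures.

Mass balance around the secondary clarifier (neglecting effluent solids): R = X / (X_r − X) = 3750 / (11100 − 3750) = 0.5102.

R ≈ 0.510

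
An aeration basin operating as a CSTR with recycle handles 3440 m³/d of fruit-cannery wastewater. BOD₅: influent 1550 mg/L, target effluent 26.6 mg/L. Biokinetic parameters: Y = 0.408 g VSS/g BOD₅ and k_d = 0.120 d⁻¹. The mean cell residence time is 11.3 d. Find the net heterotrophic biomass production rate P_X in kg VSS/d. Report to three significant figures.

P_X ≈ 908 kg VSS/d

Y_obs = Y / (1 + k_d θ_c) = 0.408 / (1 + 0.120 × 11.3) = 0.408 / 2.356 = 0.1732.
Q·(S₀ − S) = 3440 × (1550 − 26.6) × 10⁻³ = 5240 kg/d removed.
Biomass produced: P_X = Y_obs·Q·ΔS = 0.1732 × 5240 ≈ 907.5 kg VSS/d.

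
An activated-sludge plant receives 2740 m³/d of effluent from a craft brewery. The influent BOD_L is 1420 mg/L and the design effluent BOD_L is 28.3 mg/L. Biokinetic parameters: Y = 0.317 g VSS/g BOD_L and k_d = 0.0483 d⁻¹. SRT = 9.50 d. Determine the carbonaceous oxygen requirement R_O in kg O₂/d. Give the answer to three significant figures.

Y_obs = Y / (1 + k_d θ_c) = 0.317 / (1 + 0.0483 × 9.50) = 0.317 / 1.459 = 0.2173.
Substrate removed = Q·(S₀ − S) = 2740 m³/d × (1420 − 28.3) g/m³ = 3.81×10^6 g/d = 3813 kg/d.
Net sludge production P_X = 0.2173 × 3813 = 828.6 kg VSS/d.
Carbonaceous O₂ demand = substrate oxidised − cell-mass equivalent = 3813 − 1.42 × 828.6 = 2637 kg O₂/d.

R_O ≈ 2640 kg O₂/d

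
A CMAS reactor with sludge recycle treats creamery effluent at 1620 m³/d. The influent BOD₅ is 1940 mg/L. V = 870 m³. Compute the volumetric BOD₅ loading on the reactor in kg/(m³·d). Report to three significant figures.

L_v ≈ 3.61 kg BOD₅/(m³·d)

Applied BOD₅ load per unit volume = Q·S₀/V = (1620 × 1940/1000)/870.0 = 3.612 kg BOD₅·m⁻³·d⁻¹.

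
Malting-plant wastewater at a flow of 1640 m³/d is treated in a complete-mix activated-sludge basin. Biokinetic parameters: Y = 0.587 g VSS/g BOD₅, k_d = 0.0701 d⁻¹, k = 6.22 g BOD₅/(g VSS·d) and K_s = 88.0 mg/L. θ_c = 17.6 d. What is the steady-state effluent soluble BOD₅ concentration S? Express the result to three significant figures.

S ≈ 3.17 mg/L

Effluent substrate depends only on kinetics and SRT: S = K_s(1 + k_d θ_c) / [θ_c(Yk − k_d) − 1] = 88.0 × (1 + 0.0701 × 17.6) / [17.6 × (0.587 × 6.22 − 0.0701) − 1] = 196.6 / 62.03 = 3.169 mg/L.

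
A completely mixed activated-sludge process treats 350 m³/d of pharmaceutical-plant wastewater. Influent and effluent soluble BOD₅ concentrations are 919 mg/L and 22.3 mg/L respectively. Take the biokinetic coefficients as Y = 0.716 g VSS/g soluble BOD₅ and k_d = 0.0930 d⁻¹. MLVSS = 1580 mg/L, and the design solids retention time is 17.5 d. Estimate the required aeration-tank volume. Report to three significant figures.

From the SRT design equation V = Y Q (S₀−S) θ_c / [X (1 + k_d θ_c)] = 0.716 × 350 × (919 − 22.3) × 17.5 / [1580 × (1 + 0.0930 × 17.5)] = 3.93×10^6 / 4151 = 947.3 m³.

V ≈ 947 m³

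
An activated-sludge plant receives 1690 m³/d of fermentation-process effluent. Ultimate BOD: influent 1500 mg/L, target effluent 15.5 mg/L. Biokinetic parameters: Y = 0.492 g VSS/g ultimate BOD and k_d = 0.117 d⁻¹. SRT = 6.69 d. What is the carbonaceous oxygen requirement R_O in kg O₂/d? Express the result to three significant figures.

Observed yield with endogenous decay: Y_obs = Y / (1 + k_d·θ_c) = 0.492 / (1 + 0.117 × 6.69) = 0.492 / 1.783 = 0.2760 g VSS/g ultimate BOD.
Q·(S₀ − S) = 1690 × (1500 − 15.5) × 10⁻³ = 2509 kg/d removed.
P_X = Y_obs·Q·(S₀ − S) = 0.2760 × 2509 = 692.4 kg VSS/d.
R_O = Q·(S₀ − S) − 1.42·P_X = 2509 − 1.42 × 692.4 = 1526 kg O₂/d.

R_O ≈ 1530 kg O₂/d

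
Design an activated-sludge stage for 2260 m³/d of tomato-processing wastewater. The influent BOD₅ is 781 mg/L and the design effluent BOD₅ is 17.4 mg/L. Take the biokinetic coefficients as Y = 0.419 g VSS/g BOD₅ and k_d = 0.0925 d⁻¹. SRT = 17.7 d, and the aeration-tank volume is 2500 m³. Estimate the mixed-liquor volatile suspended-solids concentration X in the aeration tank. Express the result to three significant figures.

Solving the biomass balance for X: X = Y Q (S₀−S) θ_c / [V (1+k_d θ_c)] = 0.419 × 2260 × (781 − 17.4) × 17.7 / [2500 × (1 + 0.0925 × 17.7)] = 1941 mg/L.

X ≈ 1940 mg/L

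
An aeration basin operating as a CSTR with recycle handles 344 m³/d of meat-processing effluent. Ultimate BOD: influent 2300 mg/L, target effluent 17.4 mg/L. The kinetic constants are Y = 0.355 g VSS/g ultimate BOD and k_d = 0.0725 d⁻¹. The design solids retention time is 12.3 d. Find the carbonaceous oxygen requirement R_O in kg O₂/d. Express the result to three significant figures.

Correct the yield for decay: Y_obs = Y/(1 + k_d θ_c) = 0.355 / (1 + 0.0725 × 12.3) = 0.355 / 1.892 = 0.1877.
Substrate removed = Q·(S₀ − S) = 344 m³/d × (2300 − 17.4) g/m³ = 7.85×10^5 g/d = 785.2 kg/d.
Net sludge production P_X = 0.1877 × 785.2 = 147.4 kg VSS/d.
R_O = Q·(S₀ − S) − 1.42·P_X = 785.2 − 1.42 × 147.4 = 576.0 kg O₂/d.

R_O ≈ 576 kg O₂/d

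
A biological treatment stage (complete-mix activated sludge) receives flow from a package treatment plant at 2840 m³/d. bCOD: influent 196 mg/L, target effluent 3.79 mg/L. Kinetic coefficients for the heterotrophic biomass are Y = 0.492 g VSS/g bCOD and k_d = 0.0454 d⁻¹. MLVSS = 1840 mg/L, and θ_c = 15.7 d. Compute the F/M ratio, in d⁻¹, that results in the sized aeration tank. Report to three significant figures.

F/M ≈ 0.226 d⁻¹

Rearranging the biomass balance for a CMAS with decay, V = Y·Q·ΔS·θ_c / [X·(1+k_d θ_c)] = 0.492 × 2840 × (196 − 3.79) × 15.7 / [1840 × (1 + 0.0454 × 15.7)] = 4.22×10^6 / 3152 = 1338 m³.
F/M = applied load / biomass = Q·S₀/(V·X) = 2840 × 196 / (1338 × 1840) = 0.2261 d⁻¹.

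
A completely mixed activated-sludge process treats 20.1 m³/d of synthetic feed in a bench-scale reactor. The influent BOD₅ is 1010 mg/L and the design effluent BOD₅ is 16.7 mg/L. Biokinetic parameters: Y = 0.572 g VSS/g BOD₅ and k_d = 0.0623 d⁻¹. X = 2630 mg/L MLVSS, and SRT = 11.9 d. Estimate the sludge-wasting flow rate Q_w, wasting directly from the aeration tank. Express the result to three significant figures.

Q_w ≈ 2.49 m³/d

From the SRT design equation V = Y Q (S₀−S) θ_c / [X (1 + k_d θ_c)] = 0.572 × 20.1 × (1010 − 16.7) × 11.9 / [2630 × (1 + 0.0623 × 11.9)] = 1.36×10^5 / 4580 = 29.67 m³.
Wasting from the aeration tank: Q_w = V / θ_c = 29.67 / 11.9 = 2.494 m³/d.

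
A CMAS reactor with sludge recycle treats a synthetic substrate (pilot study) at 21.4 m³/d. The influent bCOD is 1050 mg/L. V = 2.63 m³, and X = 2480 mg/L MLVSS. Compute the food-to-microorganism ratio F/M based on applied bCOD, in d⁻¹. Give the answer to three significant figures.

F/M ≈ 3.45 d⁻¹

F/M = Q·S₀ / (V·X) = 21.4 × 1050 / (2.630 × 2480) = 3.445 g bCOD·(g VSS·d)⁻¹.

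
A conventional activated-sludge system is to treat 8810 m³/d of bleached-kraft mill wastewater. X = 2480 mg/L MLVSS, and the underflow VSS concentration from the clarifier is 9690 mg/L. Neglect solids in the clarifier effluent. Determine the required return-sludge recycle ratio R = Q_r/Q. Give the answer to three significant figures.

R ≈ 0.344

Solids balance on the clarifier gives (1+R)X = R·X_r, so R = X/(X_r − X) = 2480 / (9690 − 2480) = 0.3440.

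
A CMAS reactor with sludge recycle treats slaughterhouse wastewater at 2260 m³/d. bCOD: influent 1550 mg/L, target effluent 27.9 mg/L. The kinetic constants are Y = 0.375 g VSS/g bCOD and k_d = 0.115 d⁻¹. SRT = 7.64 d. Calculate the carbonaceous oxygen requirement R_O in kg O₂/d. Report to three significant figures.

Correct the yield for decay: Y_obs = Y/(1 + k_d θ_c) = 0.375 / (1 + 0.115 × 7.64) = 0.375 / 1.879 = 0.1996.
Q·(S₀ − S) = 2260 × (1550 − 27.9) × 10⁻³ = 3440 kg/d removed.
Biomass synthesised: P_X = Y_obs × 3440 = 686.7 kg VSS/d.
Carbonaceous O₂ demand = substrate oxidised − cell-mass equivalent = 3440 − 1.42 × 686.7 = 2465 kg O₂/d.

R_O ≈ 2460 kg O₂/d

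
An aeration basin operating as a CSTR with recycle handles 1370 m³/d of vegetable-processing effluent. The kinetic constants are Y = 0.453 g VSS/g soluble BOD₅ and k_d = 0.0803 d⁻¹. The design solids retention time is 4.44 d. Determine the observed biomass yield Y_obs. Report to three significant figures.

Y_obs = Y / (1 + k_d θ_c) = 0.453 / (1 + 0.0803 × 4.44) = 0.453 / 1.357 = 0.3339.

Y_obs ≈ 0.334 g VSS/g soluble BOD₅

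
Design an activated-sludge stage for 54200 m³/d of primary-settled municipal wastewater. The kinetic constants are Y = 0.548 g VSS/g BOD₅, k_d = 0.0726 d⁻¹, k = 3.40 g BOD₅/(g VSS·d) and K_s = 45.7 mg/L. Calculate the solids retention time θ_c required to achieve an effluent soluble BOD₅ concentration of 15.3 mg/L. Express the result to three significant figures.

θ_c ≈ 2.53 d

From 1/θ_c = Y·k·S/(K_s + S) − k_d: Y·k·S/(K_s+S) = 0.548 × 3.40 × 15.3 / (45.7 + 15.3) = 0.4673 d⁻¹.
Then 1/θ_c = μ − k_d = 0.4673 − 0.0726 = 0.3947 d⁻¹, giving θ_c = 2.533 d.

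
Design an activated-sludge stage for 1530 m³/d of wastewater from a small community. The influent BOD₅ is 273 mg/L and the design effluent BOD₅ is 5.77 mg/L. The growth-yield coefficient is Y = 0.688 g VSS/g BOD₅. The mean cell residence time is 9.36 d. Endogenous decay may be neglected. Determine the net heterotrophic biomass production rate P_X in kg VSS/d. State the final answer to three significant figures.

P_X ≈ 281 kg VSS/d

No decay correction is needed, so Y_obs = Y = 0.688.
Substrate removed = Q·(S₀ − S) = 1530 m³/d × (273 − 5.77) g/m³ = 4.09×10^5 g/d = 408.9 kg/d.
P_X = Y_obs · Q(S₀ − S) = 0.6880 × 408.9 = 281.3 kg VSS/d.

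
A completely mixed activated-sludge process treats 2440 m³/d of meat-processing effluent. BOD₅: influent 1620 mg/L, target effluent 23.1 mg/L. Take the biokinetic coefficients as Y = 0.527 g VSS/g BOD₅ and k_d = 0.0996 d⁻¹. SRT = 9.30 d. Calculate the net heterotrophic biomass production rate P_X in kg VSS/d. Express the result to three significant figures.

Y_obs = Y / (1 + k_d θ_c) = 0.527 / (1 + 0.0996 × 9.30) = 0.527 / 1.926 = 0.2736.
Q·(S₀ − S) = 2440 × (1620 − 23.1) × 10⁻³ = 3896 kg/d removed.
Net biomass production P_X = Y_obs × Q·(S₀ − S) = 0.2736 × 3896 = 1066 kg VSS/d.

P_X ≈ 1070 kg VSS/d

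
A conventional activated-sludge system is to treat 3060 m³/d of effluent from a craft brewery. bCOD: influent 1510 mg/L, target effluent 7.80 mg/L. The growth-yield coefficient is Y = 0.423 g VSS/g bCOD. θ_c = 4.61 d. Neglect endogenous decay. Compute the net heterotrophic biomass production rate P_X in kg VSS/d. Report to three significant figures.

Since k_d ≈ 0, Y_obs = Y = 0.423 g VSS/g bCOD.
Q·(S₀ − S) = 3060 × (1510 − 7.80) × 10⁻³ = 4597 kg/d removed.
P_X = Y_obs · Q(S₀ − S) = 0.4230 × 4597 = 1944 kg VSS/d.

P_X ≈ 1940 kg VSS/d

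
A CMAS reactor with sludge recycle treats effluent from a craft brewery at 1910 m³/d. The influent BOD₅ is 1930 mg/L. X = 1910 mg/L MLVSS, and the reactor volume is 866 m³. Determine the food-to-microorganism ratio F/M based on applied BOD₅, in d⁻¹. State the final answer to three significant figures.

F/M = applied load / biomass = Q·S₀/(V·X) = 1910 × 1930 / (866.0 × 1910) = 2.229 d⁻¹.

F/M ≈ 2.23 d⁻¹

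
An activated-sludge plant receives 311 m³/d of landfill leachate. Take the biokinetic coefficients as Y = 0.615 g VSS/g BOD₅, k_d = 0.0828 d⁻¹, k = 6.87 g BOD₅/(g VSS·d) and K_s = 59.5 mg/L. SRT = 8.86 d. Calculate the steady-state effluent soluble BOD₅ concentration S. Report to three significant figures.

S ≈ 2.89 mg/L

For a completely mixed reactor with recycle the Lawrence–McCarty relation gives S = K_s·(1 + k_d·θ_c) / [θ_c·(Y·k − k_d) − 1] = 59.5 × (1 + 0.0828 × 8.86) / [8.86 × (0.615 × 6.87 − 0.0828) − 1] = 103.1 / 35.70 = 2.889 mg/L.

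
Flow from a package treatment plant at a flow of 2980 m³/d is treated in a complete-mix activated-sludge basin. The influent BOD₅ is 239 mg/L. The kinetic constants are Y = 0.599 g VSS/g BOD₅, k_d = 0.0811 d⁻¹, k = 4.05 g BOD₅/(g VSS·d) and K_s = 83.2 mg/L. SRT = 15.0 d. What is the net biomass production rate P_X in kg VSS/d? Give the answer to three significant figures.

For a completely mixed reactor with recycle the Lawrence–McCarty relation gives S = K_s·(1 + k_d·θ_c) / [θ_c·(Y·k − k_d) − 1] = 83.2 × (1 + 0.0811 × 15.0) / [15.0 × (0.599 × 4.05 − 0.0811) − 1] = 184.4 / 34.17 = 5.396 mg/L.
The observed yield is Y_obs = Y/(1 + k_d·θ_c) = 0.599 / (1 + 0.0811 × 15.0) = 0.599 / 2.216 = 0.2702 g VSS per g BOD₅ removed.
Mass of BOD₅ removed per day: Q(S₀ − S) = 2980 × 233.6 g/m³ = 696.1 kg/d.
P_X = Y_obs · Q(S₀ − S) = 0.2702 × 696.1 = 188.1 kg VSS/d.

P_X ≈ 188 kg VSS/d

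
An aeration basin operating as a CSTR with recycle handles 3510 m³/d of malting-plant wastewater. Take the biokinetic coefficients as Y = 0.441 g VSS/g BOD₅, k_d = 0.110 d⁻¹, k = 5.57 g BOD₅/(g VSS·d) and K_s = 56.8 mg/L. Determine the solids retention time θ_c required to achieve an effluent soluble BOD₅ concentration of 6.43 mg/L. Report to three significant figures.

θ_c ≈ 7.15 d

At the target effluent, Y k S/(K_s+S) = 0.441×5.57×6.43/63.23 = 0.2498 d⁻¹.
θ_c = 1/(μ − k_d) = 1/(0.2498 − 0.110) = 1/0.1398 = 7.153 d.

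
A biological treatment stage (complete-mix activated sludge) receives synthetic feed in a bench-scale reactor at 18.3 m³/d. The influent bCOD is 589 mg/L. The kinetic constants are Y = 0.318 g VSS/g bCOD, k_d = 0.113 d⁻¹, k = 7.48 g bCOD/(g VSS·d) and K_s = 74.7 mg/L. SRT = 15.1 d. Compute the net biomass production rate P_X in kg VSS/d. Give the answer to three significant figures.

P_X ≈ 1.25 kg VSS/d

Effluent substrate depends only on kinetics and SRT: S = K_s(1 + k_d θ_c) / [θ_c(Yk − k_d) − 1] = 74.7 × (1 + 0.113 × 15.1) / [15.1 × (0.318 × 7.48 − 0.113) − 1] = 202.2 / 33.21 = 6.087 mg/L.
Y_obs = Y / (1 + k_d θ_c) = 0.318 / (1 + 0.113 × 15.1) = 0.318 / 2.706 = 0.1175.
Mass of bCOD removed per day: Q(S₀ − S) = 18.3 × 582.9 g/m³ = 10.67 kg/d.
Net biomass production P_X = Y_obs × Q·(S₀ − S) = 0.1175 × 10.67 = 1.253 kg VSS/d.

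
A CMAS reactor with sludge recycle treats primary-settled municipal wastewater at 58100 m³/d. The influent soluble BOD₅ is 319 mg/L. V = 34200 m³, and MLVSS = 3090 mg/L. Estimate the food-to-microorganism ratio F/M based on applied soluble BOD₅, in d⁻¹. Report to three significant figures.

F/M ≈ 0.175 d⁻¹

Food-to-microorganism ratio F/M = Q S₀ / (V X) = 58100 × 319 / (34200 × 3090) = 0.1754 d⁻¹.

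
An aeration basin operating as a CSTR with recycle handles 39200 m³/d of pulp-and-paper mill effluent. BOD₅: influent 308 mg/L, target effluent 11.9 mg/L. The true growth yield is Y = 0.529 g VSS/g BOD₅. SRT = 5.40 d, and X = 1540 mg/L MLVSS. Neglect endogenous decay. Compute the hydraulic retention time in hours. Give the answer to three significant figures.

With k_d = 0 the design equation reduces to V = Y Q (S₀−S) θ_c / X = 0.529 × 39200 × (308 − 11.9) × 5.40 / 1540 = 21530 m³.
τ = V/Q = 21530/39200 = 0.5492 d, or 13.18 h.

τ ≈ 13.2 h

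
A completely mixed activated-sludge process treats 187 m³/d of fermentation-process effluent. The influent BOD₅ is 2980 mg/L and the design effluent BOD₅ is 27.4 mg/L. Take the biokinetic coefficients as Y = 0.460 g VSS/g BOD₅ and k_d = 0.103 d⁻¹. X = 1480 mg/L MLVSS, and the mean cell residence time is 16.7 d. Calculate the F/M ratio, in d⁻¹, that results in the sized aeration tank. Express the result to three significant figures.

Rearranging the biomass balance for a CMAS with decay, V = Y·Q·ΔS·θ_c / [X·(1+k_d θ_c)] = 0.460 × 187 × (2980 − 27.4) × 16.7 / [1480 × (1 + 0.103 × 16.7)] = 4.24×10^6 / 4026 = 1054 m³.
Food-to-microorganism ratio F/M = Q S₀ / (V X) = 187 × 2980 / (1054 × 1480) = 0.3574 d⁻¹.

F/M ≈ 0.357 d⁻¹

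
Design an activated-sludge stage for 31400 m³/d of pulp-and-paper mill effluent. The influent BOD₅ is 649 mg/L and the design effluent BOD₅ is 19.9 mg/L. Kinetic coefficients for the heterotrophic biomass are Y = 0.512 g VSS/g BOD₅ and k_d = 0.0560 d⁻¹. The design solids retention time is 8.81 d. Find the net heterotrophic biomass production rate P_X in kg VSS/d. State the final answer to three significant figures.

Correct the yield for decay: Y_obs = Y/(1 + k_d θ_c) = 0.512 / (1 + 0.0560 × 8.81) = 0.512 / 1.493 = 0.3429.
Mass of BOD₅ removed per day: Q(S₀ − S) = 31400 × 629.1 g/m³ = 19754 kg/d.
P_X = Y_obs · Q(S₀ − S) = 0.3429 × 19754 = 6773 kg VSS/d.

P_X ≈ 6770 kg VSS/d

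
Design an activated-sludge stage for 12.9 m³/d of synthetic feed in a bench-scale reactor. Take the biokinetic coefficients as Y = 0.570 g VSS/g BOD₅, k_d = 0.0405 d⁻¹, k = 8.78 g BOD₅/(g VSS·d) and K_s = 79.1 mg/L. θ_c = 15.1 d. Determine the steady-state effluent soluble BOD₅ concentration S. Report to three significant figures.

Effluent substrate depends only on kinetics and SRT: S = K_s(1 + k_d θ_c) / [θ_c(Yk − k_d) − 1] = 79.1 × (1 + 0.0405 × 15.1) / [15.1 × (0.570 × 8.78 − 0.0405) − 1] = 127.5 / 73.96 = 1.724 mg/L.

S ≈ 1.72 mg/L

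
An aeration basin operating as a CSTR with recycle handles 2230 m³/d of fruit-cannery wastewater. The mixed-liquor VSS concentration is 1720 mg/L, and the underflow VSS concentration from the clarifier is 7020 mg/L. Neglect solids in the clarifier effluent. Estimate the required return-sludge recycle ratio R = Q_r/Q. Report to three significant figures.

Solids balance on the clarifier gives (1+R)X = R·X_r, so R = X/(X_r − X) = 1720 / (7020 − 1720) = 0.3245.

R ≈ 0.325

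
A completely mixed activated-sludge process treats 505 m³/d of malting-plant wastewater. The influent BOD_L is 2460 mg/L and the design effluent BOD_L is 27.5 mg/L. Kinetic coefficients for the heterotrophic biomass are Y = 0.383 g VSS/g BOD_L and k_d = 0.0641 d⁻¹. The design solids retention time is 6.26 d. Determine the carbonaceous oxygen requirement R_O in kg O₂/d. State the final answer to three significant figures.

R_O ≈ 752 kg O₂/d

Y_obs = Y / (1 + k_d θ_c) = 0.383 / (1 + 0.0641 × 6.26) = 0.383 / 1.401 = 0.2733.
ΔS = 2460 − 27.5 = 2432 mg/L, so the substrate removal rate is 505 × 2432/1000 = 1228 kg BOD_L/d.
Biomass synthesised: P_X = Y_obs × 1228 = 335.8 kg VSS/d.
R_O = Q·ΔS − 1.42 P_X = 1228 − 476.8 = 751.6 kg O₂/d.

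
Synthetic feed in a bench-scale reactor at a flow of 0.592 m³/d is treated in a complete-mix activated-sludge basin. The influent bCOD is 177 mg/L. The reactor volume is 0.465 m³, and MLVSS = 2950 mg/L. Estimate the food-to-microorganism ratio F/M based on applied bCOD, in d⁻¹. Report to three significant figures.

F/M = applied load / biomass = Q·S₀/(V·X) = 0.592 × 177 / (0.4650 × 2950) = 0.07639 d⁻¹.

F/M ≈ 0.0764 d⁻¹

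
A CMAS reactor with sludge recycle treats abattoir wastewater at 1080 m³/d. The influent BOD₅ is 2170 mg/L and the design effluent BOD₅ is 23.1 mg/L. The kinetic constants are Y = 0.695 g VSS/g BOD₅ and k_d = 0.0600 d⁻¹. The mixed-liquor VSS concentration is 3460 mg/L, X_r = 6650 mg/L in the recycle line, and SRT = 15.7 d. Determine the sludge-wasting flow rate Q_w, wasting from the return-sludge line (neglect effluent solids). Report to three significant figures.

Q_w ≈ 125 m³/d

Steady-state biomass mass balance: V·X·(1 + k_d·θ_c) = Y·Q·(S₀ − S)·θ_c, so V = 0.695 × 1080 × (2170 − 23.1) × 15.7 / [3460 × (1 + 0.0600 × 15.7)] = 2.53×10^7 / 6719 = 3765 m³.
θ_c = V·X/(Q_w·X_r) when wasting from the recycle, so Q_w = V·X/(θ_c·X_r) = 3765 × 3460 / (15.7 × 6650) = 124.8 m³/d.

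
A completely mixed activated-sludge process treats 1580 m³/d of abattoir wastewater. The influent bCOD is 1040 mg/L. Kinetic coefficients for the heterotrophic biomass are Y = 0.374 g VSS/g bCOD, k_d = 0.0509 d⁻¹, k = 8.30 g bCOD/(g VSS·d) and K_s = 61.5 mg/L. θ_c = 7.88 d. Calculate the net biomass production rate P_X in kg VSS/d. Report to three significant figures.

P_X ≈ 437 kg VSS/d

Effluent substrate depends only on kinetics and SRT: S = K_s(1 + k_d θ_c) / [θ_c(Yk − k_d) − 1] = 61.5 × (1 + 0.0509 × 7.88) / [7.88 × (0.374 × 8.30 − 0.0509) − 1] = 86.17 / 23.06 = 3.737 mg/L.
Y_obs = Y / (1 + k_d θ_c) = 0.374 / (1 + 0.0509 × 7.88) = 0.374 / 1.401 = 0.2669.
Substrate removed = Q·(S₀ − S) = 1580 m³/d × (1040 − 3.74) g/m³ = 1.64×10^6 g/d = 1637 kg/d.
So the net sludge growth is P_X = 0.2669 × 1637 = 437.0 kg VSS/d.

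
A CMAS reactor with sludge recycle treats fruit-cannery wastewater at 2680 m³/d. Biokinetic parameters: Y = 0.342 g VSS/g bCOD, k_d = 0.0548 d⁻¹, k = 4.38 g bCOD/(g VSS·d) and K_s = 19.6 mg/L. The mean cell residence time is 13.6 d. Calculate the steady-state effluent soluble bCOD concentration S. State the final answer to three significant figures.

From the Monod/SRT balance for a CMAS, S = K_s·(1+k_d θ_c)/[θ_c·(Y k − k_d) − 1] = 19.6 × (1 + 0.0548 × 13.6) / [13.6 × (0.342 × 4.38 − 0.0548) − 1] = 34.21 / 18.63 = 1.836 mg/L.

S ≈ 1.84 mg/L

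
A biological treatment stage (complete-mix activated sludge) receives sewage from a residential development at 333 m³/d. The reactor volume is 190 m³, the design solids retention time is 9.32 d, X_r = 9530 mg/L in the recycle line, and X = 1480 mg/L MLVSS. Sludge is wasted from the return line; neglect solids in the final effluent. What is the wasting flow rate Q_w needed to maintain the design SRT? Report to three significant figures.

Q_w = (V·X)/(θ_c X_r) = 190.0 × 1480 / (9.32 × 9530) = 3.166 m³/d.

Q_w ≈ 3.17 m³/d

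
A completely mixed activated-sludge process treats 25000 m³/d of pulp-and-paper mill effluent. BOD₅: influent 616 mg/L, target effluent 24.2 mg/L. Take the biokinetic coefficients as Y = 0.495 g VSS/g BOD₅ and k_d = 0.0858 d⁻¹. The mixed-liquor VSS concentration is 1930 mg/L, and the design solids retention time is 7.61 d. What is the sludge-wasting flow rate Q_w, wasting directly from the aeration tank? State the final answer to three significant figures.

Rearranging the biomass balance for a CMAS with decay, V = Y·Q·ΔS·θ_c / [X·(1+k_d θ_c)] = 0.495 × 25000 × (616 − 24.2) × 7.61 / [1930 × (1 + 0.0858 × 7.61)] = 5.57×10^7 / 3190 = 17470 m³.
With mixed-liquor wasting, θ_c = V/Q_w, so Q_w = V/θ_c = 17470/7.61 = 2296 m³/d.

Q_w ≈ 2300 m³/d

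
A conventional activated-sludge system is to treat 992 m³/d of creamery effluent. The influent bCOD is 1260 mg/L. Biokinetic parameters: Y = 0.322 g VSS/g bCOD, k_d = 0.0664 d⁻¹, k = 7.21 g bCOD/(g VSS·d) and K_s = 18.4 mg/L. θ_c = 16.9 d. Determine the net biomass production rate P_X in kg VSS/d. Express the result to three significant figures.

For a completely mixed reactor with recycle the Lawrence–McCarty relation gives S = K_s·(1 + k_d·θ_c) / [θ_c·(Y·k − k_d) − 1] = 18.4 × (1 + 0.0664 × 16.9) / [16.9 × (0.322 × 7.21 − 0.0664) − 1] = 39.05 / 37.11 = 1.052 mg/L.
Observed yield with endogenous decay: Y_obs = Y / (1 + k_d·θ_c) = 0.322 / (1 + 0.0664 × 16.9) = 0.322 / 2.122 = 0.1517 g VSS/g bCOD.
ΔS = 1260 − 1.05 = 1259 mg/L, so the substrate removal rate is 992 × 1259/1000 = 1249 kg bCOD/d.
Biomass produced: P_X = Y_obs·Q·ΔS = 0.1517 × 1249 ≈ 189.5 kg VSS/d.

P_X ≈ 189 kg VSS/d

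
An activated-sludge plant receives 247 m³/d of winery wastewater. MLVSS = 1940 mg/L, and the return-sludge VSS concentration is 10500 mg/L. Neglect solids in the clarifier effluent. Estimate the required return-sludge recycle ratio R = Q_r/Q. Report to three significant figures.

Solids balance on the clarifier gives (1+R)X = R·X_r, so R = X/(X_r − X) = 1940 / (10500 − 1940) = 0.2266.

R ≈ 0.227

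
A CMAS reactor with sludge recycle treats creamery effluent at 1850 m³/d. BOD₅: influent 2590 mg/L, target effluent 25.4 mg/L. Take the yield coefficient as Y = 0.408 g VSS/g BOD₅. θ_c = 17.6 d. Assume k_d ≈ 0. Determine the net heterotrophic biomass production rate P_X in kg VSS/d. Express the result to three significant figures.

P_X ≈ 1940 kg VSS/d

No decay correction is needed, so Y_obs = Y = 0.408.
ΔS = 2590 − 25.4 = 2565 mg/L, so the substrate removal rate is 1850 × 2565/1000 = 4745 kg BOD₅/d.
Biomass produced: P_X = Y_obs·Q·ΔS = 0.4080 × 4745 ≈ 1936 kg VSS/d.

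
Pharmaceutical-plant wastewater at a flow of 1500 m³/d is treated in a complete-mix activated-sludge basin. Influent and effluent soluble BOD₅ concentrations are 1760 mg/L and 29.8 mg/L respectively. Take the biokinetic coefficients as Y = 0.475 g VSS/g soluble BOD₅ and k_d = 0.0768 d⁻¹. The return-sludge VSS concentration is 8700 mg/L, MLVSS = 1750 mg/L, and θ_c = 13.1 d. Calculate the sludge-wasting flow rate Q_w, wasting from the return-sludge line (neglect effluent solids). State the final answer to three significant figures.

Rearranging the biomass balance for a CMAS with decay, V = Y·Q·ΔS·θ_c / [X·(1+k_d θ_c)] = 0.475 × 1500 × (1760 − 29.8) × 13.1 / [1750 × (1 + 0.0768 × 13.1)] = 1.61×10^7 / 3511 = 4600 m³.
Wasting from the return line (neglecting effluent solids): Q_w = V·X / (θ_c·X_r) = 4600 × 1750 / (13.1 × 8700) = 70.63 m³/d.

Q_w ≈ 70.6 m³/d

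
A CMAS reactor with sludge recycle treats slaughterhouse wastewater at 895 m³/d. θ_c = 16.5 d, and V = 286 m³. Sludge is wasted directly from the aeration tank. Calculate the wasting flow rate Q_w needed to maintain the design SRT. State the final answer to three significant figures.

Q_w ≈ 17.3 m³/d

Wasting from the aeration tank: Q_w = V / θ_c = 286.0 / 16.5 = 17.33 m³/d.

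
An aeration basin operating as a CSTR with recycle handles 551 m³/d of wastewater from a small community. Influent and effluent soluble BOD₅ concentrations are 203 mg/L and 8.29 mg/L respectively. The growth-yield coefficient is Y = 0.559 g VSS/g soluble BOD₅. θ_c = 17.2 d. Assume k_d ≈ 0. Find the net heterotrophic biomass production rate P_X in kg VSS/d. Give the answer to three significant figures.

With endogenous decay neglected, the observed yield equals the true yield: Y_obs = Y = 0.559 g VSS/g soluble BOD₅.
Substrate removed = Q·(S₀ − S) = 551 m³/d × (203 − 8.29) g/m³ = 1.07×10^5 g/d = 107.3 kg/d.
Net biomass production P_X = Y_obs × Q·(S₀ − S) = 0.5590 × 107.3 = 59.97 kg VSS/d.

P_X ≈ 60.0 kg VSS/d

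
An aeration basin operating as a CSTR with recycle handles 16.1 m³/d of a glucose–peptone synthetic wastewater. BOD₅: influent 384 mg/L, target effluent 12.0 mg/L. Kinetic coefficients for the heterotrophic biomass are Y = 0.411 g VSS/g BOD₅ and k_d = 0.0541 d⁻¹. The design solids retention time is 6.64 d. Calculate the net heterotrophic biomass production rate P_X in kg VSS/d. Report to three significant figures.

Observed yield with endogenous decay: Y_obs = Y / (1 + k_d·θ_c) = 0.411 / (1 + 0.0541 × 6.64) = 0.411 / 1.359 = 0.3024 g VSS/g BOD₅.
ΔS = 384 − 12.0 = 372.0 mg/L, so the substrate removal rate is 16.1 × 372.0/1000 = 5.989 kg BOD₅/d.
So the net sludge growth is P_X = 0.3024 × 5.989 = 1.811 kg VSS/d.

P_X ≈ 1.81 kg VSS/d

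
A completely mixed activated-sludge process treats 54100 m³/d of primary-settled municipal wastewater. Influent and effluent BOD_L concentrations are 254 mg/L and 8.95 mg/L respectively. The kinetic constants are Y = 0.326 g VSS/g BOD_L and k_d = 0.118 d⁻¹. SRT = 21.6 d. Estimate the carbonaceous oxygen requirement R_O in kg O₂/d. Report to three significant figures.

Observed yield with endogenous decay: Y_obs = Y / (1 + k_d·θ_c) = 0.326 / (1 + 0.118 × 21.6) = 0.326 / 3.549 = 0.09186 g VSS/g BOD_L.
Q·(S₀ − S) = 54100 × (254 − 8.95) × 10⁻³ = 13257 kg/d removed.
Net sludge production P_X = 0.09186 × 13257 = 1218 kg VSS/d.
R_O = Q·(S₀ − S) − 1.42·P_X = 13257 − 1.42 × 1218 = 11528 kg O₂/d.

R_O ≈ 11500 kg O₂/d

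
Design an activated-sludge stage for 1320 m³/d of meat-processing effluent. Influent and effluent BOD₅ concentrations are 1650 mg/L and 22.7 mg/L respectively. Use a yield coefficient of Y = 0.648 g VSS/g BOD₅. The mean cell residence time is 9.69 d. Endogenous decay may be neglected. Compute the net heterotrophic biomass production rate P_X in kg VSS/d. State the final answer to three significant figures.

Since k_d ≈ 0, Y_obs = Y = 0.648 g VSS/g BOD₅.
Mass of BOD₅ removed per day: Q(S₀ − S) = 1320 × 1627 g/m³ = 2148 kg/d.
Biomass produced: P_X = Y_obs·Q·ΔS = 0.6480 × 2148 ≈ 1392 kg VSS/d.

P_X ≈ 1390 kg VSS/d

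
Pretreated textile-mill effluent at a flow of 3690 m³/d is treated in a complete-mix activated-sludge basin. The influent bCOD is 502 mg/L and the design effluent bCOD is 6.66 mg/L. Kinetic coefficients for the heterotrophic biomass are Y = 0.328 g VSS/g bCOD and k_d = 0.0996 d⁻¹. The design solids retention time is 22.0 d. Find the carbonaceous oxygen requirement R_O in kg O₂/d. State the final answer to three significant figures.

R_O ≈ 1560 kg O₂/d

Observed yield with endogenous decay: Y_obs = Y / (1 + k_d·θ_c) = 0.328 / (1 + 0.0996 × 22.0) = 0.328 / 3.191 = 0.1028 g VSS/g bCOD.
Q·(S₀ − S) = 3690 × (502 − 6.66) × 10⁻³ = 1828 kg/d removed.
Biomass synthesised: P_X = Y_obs × 1828 = 187.9 kg VSS/d.
Carbonaceous O₂ demand = substrate oxidised − cell-mass equivalent = 1828 − 1.42 × 187.9 = 1561 kg O₂/d.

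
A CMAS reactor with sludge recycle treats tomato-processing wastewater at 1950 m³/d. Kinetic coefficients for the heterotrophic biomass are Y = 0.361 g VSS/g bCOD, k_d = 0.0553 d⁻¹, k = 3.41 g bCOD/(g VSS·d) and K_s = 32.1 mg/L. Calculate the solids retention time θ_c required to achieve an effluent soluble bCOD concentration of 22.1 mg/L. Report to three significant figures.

θ_c ≈ 2.24 d

From 1/θ_c = Y·k·S/(K_s + S) − k_d: Y·k·S/(K_s+S) = 0.361 × 3.41 × 22.1 / (32.1 + 22.1) = 0.5019 d⁻¹.
Then 1/θ_c = μ − k_d = 0.5019 − 0.0553 = 0.4466 d⁻¹, giving θ_c = 2.239 d.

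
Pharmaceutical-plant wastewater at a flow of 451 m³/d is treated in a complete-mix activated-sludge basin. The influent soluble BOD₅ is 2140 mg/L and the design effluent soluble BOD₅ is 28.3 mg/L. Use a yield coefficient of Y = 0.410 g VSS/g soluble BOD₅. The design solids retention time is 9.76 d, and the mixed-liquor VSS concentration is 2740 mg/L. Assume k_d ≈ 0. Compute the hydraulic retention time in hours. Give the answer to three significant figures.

τ ≈ 74.0 h

Biomass mass balance (decay neglected): V·X = Y·Q·(S₀ − S)·θ_c, so V = 0.410 × 451 × (2140 − 28.3) × 9.76 / 2740 = 1391 m³.
τ = V/Q = 1391/451 = 3.084 d, or 74.02 h.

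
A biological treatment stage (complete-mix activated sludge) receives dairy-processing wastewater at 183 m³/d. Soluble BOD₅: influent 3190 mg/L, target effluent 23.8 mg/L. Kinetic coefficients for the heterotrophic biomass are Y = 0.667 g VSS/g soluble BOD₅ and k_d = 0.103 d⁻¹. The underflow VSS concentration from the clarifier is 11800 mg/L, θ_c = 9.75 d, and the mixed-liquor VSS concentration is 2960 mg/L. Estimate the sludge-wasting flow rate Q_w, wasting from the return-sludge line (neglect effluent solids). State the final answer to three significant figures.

From the SRT design equation V = Y Q (S₀−S) θ_c / [X (1 + k_d θ_c)] = 0.667 × 183 × (3190 − 23.8) × 9.75 / [2960 × (1 + 0.103 × 9.75)] = 3.77×10^6 / 5933 = 635.1 m³.
θ_c = V·X/(Q_w·X_r) when wasting from the recycle, so Q_w = V·X/(θ_c·X_r) = 635.1 × 2960 / (9.75 × 11800) = 16.34 m³/d.

Q_w ≈ 16.3 m³/d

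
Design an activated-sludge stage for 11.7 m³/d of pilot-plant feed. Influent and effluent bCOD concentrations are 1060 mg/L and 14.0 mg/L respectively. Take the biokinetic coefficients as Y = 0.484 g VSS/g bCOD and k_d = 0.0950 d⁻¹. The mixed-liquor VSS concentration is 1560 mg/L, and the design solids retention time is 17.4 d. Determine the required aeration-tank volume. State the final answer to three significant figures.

Steady-state biomass mass balance: V·X·(1 + k_d·θ_c) = Y·Q·(S₀ − S)·θ_c, so V = 0.484 × 11.7 × (1060 − 14.0) × 17.4 / [1560 × (1 + 0.0950 × 17.4)] = 1.03×10^5 / 4139 = 24.90 m³.

V ≈ 24.9 m³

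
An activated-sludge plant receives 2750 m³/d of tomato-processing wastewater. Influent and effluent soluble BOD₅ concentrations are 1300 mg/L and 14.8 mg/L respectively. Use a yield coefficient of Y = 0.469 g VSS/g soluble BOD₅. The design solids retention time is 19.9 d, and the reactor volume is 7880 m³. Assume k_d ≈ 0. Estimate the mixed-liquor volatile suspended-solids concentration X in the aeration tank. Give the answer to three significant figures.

X ≈ 4190 mg/L

From V·X = Y·Q·(S₀ − S)·θ_c (decay neglected): X = 0.469 × 2750 × (1300 − 14.8) × 19.9 / 7880 = 4186 mg/L.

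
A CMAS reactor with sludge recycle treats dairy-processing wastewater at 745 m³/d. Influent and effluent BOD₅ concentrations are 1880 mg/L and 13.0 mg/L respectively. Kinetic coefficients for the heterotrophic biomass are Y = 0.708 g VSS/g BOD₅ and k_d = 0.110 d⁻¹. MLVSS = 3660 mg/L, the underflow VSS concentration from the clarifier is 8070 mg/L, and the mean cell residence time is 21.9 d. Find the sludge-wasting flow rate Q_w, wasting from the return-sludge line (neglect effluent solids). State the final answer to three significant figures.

Q_w ≈ 35.8 m³/d

From the SRT design equation V = Y Q (S₀−S) θ_c / [X (1 + k_d θ_c)] = 0.708 × 745 × (1880 − 13.0) × 21.9 / [3660 × (1 + 0.110 × 21.9)] = 2.16×10^7 / 12477 = 1729 m³.
θ_c = V·X/(Q_w·X_r) when wasting from the recycle, so Q_w = V·X/(θ_c·X_r) = 1729 × 3660 / (21.9 × 8070) = 35.80 m³/d.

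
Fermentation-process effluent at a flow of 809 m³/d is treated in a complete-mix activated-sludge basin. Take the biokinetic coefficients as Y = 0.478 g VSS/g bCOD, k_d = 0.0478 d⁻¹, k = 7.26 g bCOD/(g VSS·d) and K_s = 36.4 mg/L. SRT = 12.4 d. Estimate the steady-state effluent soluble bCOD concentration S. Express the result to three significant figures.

Effluent substrate depends only on kinetics and SRT: S = K_s(1 + k_d θ_c) / [θ_c(Yk − k_d) − 1] = 36.4 × (1 + 0.0478 × 12.4) / [12.4 × (0.478 × 7.26 − 0.0478) − 1] = 57.98 / 41.44 = 1.399 mg/L.

S ≈ 1.40 mg/L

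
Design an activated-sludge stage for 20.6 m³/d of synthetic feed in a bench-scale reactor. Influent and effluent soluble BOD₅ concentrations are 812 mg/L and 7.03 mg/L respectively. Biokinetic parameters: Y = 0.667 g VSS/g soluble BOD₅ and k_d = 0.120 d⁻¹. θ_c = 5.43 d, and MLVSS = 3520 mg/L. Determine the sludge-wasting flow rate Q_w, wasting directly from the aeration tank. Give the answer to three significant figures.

Q_w ≈ 1.90 m³/d

Rearranging the biomass balance for a CMAS with decay, V = Y·Q·ΔS·θ_c / [X·(1+k_d θ_c)] = 0.667 × 20.6 × (812 − 7.03) × 5.43 / [3520 × (1 + 0.120 × 5.43)] = 6.01×10^4 / 5814 = 10.33 m³.
With mixed-liquor wasting, θ_c = V/Q_w, so Q_w = V/θ_c = 10.33/5.43 = 1.903 m³/d.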